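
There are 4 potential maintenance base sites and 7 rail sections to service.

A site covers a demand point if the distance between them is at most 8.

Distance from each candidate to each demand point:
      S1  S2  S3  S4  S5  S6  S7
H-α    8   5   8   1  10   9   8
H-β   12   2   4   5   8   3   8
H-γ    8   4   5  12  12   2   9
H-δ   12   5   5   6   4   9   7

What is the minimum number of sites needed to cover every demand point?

Coverage sets (demand points within 8 of each site):
  H-α: {S1, S2, S3, S4, S7}
  H-β: {S2, S3, S4, S5, S6, S7}
  H-γ: {S1, S2, S3, S6}
  H-δ: {S2, S3, S4, S5, S7}
No single site covers all 7 demand points.
But {H-α, H-β} covers everything, so the minimum is 2.

2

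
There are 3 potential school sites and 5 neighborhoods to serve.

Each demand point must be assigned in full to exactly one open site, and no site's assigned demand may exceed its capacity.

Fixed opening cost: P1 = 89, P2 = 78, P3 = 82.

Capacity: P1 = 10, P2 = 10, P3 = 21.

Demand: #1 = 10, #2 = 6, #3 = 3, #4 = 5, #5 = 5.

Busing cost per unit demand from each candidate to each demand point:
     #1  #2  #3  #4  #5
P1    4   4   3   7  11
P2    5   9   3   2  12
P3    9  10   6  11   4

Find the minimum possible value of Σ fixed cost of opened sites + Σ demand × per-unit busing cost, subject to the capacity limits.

Open {P2, P3}; cheapest assignment that respects the capacities:
  P2 (cap 10, load 8): #3, #4 — cost 3×3 + 5×2 = 19
  P3 (cap 21, load 21): #1, #2, #5 — cost 10×9 + 6×10 + 5×4 = 170
  Shipping 189, fixed 160 → total 349.
  Any other capacity-feasible assignment to {P2, P3} ships for at least 189.
Compare {P1, P3}: its best feasible assignment gives total 364.
Compare {P1, P2, P3}: its best feasible assignment gives total 388.
Every other set of open sites that can feasibly serve all demand totals ≥ 364 even under its best assignment. Minimum: 349.

349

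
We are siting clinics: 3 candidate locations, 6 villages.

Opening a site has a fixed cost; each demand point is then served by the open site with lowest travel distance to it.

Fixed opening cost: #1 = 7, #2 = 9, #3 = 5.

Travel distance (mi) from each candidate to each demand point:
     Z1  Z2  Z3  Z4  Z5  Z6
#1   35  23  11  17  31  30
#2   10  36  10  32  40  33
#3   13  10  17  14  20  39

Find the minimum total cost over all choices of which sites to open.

110

Open {#1, #3}: assign each demand point to its cheapest open site.
  Z1→#3 13, Z2→#3 10, Z3→#1 11, Z4→#3 14, Z5→#3 20, Z6→#1 30
  travel distance 98, fixed 12 → total 110.
Compare {#2, #3}: travel distance 97 + fixed 14 = 111.
Compare {#1, #2, #3}: travel distance 94 + fixed 21 = 115.
Compare {#3}: travel distance 113 + fixed 5 = 118.
All other subsets cost ≥ 111. Minimum total cost: 110.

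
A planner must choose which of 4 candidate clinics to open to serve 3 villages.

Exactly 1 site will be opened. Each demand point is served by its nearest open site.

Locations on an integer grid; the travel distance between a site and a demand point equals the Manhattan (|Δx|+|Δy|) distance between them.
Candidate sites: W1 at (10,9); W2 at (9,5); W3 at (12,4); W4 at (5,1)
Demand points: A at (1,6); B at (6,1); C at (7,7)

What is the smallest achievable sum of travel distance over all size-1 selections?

Open {W4}.
  A→W4 9, B→W4 1, C→W4 8  ⇒ total 18.
Compare {W2}: total 20.
Compare {W1}: total 29.
No size-1 selection does better; minimum is 18.

18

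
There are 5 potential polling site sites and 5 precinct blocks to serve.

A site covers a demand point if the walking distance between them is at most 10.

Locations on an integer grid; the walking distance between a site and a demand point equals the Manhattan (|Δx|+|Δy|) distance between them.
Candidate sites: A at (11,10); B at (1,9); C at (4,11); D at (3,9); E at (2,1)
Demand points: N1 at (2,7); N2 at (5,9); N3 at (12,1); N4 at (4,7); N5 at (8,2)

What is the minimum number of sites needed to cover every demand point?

Coverage sets (demand points within 10 of each site):
  A: {N2, N3, N4}
  B: {N1, N2, N4}
  C: {N1, N2, N4}
  D: {N1, N2, N4}
  E: {N1, N3, N4, N5}
No single site covers all 5 demand points.
But {A, E} covers everything, so the minimum is 2.

2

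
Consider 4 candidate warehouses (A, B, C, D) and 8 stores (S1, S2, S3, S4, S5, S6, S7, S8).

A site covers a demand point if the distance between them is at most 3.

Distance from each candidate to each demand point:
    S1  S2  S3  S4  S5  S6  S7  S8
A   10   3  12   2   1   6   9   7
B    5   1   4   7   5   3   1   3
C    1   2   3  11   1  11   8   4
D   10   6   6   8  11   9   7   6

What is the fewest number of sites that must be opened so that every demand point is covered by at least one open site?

Coverage sets (demand points within 3 of each site):
  A: {S2, S4, S5}
  B: {S2, S6, S7, S8}
  C: {S1, S2, S3, S5}
  D: {}
No 2 sites suffice: every size-2 union leaves at least one demand point uncovered.
But {A, B, C} covers everything, so the minimum is 3.

3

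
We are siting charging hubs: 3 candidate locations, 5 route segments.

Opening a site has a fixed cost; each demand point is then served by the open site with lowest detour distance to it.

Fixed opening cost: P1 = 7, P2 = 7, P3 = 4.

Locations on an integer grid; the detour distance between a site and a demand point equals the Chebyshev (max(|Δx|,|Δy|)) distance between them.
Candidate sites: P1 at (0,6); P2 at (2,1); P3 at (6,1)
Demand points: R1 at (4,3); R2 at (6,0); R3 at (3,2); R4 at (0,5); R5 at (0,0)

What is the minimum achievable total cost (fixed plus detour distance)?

20

Open {P2}: assign each demand point to its cheapest open site.
  R1→P2 2, R2→P2 4, R3→P2 1, R4→P2 4, R5→P2 2
  detour distance 13, fixed 7 → total 20.
Compare {P2, P3}: detour distance 10 + fixed 11 = 21.
Compare {P3}: detour distance 18 + fixed 4 = 22.
Compare {P1, P2}: detour distance 10 + fixed 14 = 24.
All other subsets cost ≥ 21. Minimum total cost: 20.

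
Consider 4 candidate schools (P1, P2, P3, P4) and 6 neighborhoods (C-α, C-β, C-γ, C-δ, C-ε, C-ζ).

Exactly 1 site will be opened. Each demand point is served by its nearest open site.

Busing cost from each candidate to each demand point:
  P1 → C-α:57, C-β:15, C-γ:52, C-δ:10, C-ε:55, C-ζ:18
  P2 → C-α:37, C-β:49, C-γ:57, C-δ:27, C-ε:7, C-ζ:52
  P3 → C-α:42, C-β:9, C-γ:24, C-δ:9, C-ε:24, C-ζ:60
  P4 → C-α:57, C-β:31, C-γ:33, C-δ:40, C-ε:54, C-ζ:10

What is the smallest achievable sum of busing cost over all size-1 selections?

Open {P3}.
  C-α→P3 42, C-β→P3 9, C-γ→P3 24, C-δ→P3 9, C-ε→P3 24, C-ζ→P3 60  ⇒ total 168.
Compare {P1}: total 207.
Compare {P4}: total 225.
No size-1 selection does better; minimum is 168.

168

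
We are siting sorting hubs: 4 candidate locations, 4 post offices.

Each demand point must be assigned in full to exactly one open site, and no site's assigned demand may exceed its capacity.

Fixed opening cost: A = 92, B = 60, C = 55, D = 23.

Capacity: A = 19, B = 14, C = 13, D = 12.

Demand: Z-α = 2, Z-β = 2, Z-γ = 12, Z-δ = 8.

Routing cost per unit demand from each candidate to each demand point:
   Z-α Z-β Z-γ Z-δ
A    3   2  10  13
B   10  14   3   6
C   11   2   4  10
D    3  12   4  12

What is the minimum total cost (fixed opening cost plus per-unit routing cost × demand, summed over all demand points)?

227

Open {B, D}; cheapest assignment that respects the capacities:
  B (cap 14, load 12): Z-α, Z-β, Z-δ — cost 2×10 + 2×14 + 8×6 = 96
  D (cap 12, load 12): Z-γ — cost 12×4 = 48
  Shipping 144, fixed 83 → total 227.
  Any other capacity-feasible assignment to {B, D} ships for at least 144.
Compare {C, D}: its best feasible assignment gives total 232.
Compare {B, C}: its best feasible assignment gives total 255.
Every other set of open sites that can feasibly serve all demand totals ≥ 232 even under its best assignment. Minimum: 227.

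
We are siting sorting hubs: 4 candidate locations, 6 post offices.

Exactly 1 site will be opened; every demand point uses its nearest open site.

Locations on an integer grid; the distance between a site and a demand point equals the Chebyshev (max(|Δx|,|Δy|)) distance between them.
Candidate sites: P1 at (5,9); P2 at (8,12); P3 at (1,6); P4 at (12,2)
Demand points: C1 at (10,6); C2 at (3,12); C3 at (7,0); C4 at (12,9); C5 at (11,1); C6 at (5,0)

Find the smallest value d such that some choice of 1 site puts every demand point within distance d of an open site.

Open {P1}.
  Farthest demand point is C3 at distance 9 (to P1); all others are ≤ 9.
With {P4} the worst case is 10.
With {P3} the worst case is 11.
No size-1 selection achieves below 9.

9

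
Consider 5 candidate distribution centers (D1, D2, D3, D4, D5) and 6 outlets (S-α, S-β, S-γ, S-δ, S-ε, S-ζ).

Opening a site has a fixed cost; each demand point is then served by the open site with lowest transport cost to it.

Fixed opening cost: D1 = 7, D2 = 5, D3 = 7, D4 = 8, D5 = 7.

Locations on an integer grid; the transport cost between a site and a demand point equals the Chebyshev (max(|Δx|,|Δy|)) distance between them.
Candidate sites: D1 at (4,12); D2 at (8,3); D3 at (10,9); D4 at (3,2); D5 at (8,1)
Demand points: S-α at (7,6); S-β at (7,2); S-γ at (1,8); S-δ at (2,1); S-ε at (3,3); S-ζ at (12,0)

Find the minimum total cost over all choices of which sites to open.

Open {D2, D4}: assign each demand point to its cheapest open site.
  S-α→D2 3, S-β→D2 1, S-γ→D4 6, S-δ→D4 1, S-ε→D4 1, S-ζ→D2 4
  transport cost 16, fixed 13 → total 29.
Compare {D2}: transport cost 26 + fixed 5 = 31.
Compare {D4, D5}: transport cost 17 + fixed 15 = 32.
Compare {D4}: transport cost 25 + fixed 8 = 33.
All other subsets cost ≥ 31. Minimum total cost: 29.

29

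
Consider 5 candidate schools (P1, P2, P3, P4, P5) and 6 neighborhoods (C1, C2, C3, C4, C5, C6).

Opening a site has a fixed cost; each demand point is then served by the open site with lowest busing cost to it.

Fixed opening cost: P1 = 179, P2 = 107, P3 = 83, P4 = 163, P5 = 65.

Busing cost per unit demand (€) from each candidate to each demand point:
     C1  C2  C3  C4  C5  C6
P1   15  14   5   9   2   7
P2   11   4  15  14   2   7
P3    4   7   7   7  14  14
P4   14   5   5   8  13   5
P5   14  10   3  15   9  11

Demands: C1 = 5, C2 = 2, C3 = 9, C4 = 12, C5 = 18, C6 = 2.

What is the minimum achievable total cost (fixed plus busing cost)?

Open {P2, P3}: assign each demand point to its cheapest open site.
  C1→P3 5×4=20, C2→P2 2×4=8, C3→P3 9×7=63, C4→P3 12×7=84, C5→P2 18×2=36, C6→P2 2×7=14
  busing cost 225, fixed 190 → total 415.
Compare {P2, P3, P5}: busing cost 189 + fixed 255 = 444.
Compare {P1, P3}: busing cost 213 + fixed 262 = 475.
Compare {P3, P5}: busing cost 329 + fixed 148 = 477.
All other subsets cost ≥ 444. Minimum total cost: 415.

415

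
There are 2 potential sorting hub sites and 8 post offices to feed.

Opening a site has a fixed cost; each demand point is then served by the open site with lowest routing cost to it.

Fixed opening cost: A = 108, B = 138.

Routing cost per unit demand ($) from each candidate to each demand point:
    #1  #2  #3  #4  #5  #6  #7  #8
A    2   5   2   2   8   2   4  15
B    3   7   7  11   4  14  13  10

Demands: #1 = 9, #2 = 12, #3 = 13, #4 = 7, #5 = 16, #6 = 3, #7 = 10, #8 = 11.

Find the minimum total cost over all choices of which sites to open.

Open {A}: assign each demand point to its cheapest open site.
  #1→A 9×2=18, #2→A 12×5=60, #3→A 13×2=26, #4→A 7×2=14, #5→A 16×8=128, #6→A 3×2=6, #7→A 10×4=40, #8→A 11×15=165
  routing cost 457, fixed 108 → total 565.
Compare {A, B}: routing cost 338 + fixed 246 = 584.
Compare {B}: routing cost 625 + fixed 138 = 763.

565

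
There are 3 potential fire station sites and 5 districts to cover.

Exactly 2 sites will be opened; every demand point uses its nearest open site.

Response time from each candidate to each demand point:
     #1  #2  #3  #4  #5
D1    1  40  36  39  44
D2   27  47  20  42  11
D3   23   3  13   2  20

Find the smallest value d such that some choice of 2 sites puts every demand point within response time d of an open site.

Open {D1, D3}.
  Farthest demand point is #5 at response time 20 (to D3); all others are ≤ 20.
With {D2, D3} the worst case is 23.
With {D1, D2} the worst case is 40.
No size-2 selection achieves below 20.

20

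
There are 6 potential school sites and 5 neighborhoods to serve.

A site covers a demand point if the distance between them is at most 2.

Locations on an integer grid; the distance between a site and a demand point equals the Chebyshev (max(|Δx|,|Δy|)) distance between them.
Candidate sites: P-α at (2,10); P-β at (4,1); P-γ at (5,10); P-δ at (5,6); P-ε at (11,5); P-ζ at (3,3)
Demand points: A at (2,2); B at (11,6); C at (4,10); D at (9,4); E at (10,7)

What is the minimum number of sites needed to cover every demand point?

3

Coverage sets (demand points within 2 of each site):
  P-α: {C}
  P-β: {A}
  P-γ: {C}
  P-δ: {}
  P-ε: {B, D, E}
  P-ζ: {A}
No 2 sites suffice: every size-2 union leaves at least one demand point uncovered.
But {P-α, P-β, P-ε} covers everything, so the minimum is 3.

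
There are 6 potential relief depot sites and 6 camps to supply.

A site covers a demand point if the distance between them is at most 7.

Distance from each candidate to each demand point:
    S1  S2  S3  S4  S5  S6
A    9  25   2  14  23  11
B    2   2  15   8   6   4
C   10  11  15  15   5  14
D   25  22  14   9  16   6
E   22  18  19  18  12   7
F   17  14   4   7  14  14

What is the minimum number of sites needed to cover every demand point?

2

Coverage sets (demand points within 7 of each site):
  A: {S3}
  B: {S1, S2, S5, S6}
  C: {S5}
  D: {S6}
  E: {S6}
  F: {S3, S4}
No single site covers all 6 demand points.
But {B, F} covers everything, so the minimum is 2.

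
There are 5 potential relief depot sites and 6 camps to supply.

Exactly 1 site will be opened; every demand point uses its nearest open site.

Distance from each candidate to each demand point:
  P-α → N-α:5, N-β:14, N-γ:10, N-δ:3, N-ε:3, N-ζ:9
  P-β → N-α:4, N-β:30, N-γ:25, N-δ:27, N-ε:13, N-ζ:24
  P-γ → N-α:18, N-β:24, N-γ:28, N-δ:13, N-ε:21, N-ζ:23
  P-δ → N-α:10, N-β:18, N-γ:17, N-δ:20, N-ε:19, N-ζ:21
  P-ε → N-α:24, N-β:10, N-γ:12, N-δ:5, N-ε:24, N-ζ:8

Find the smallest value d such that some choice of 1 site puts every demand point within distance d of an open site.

Open {P-α}.
  Farthest demand point is N-β at distance 14 (to P-α); all others are ≤ 14.
With {P-δ} the worst case is 21.
With {P-ε} the worst case is 24.
No size-1 selection achieves below 14.

14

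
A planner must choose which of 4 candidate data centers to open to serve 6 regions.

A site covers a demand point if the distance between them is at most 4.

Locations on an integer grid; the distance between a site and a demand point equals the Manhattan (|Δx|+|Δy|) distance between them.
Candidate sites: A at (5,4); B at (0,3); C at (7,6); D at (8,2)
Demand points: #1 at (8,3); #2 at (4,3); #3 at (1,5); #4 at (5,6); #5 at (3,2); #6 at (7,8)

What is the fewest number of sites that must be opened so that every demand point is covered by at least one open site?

2

Coverage sets (demand points within 4 of each site):
  A: {#1, #2, #4, #5}
  B: {#2, #3, #5}
  C: {#1, #4, #6}
  D: {#1}
No single site covers all 6 demand points.
But {B, C} covers everything, so the minimum is 2.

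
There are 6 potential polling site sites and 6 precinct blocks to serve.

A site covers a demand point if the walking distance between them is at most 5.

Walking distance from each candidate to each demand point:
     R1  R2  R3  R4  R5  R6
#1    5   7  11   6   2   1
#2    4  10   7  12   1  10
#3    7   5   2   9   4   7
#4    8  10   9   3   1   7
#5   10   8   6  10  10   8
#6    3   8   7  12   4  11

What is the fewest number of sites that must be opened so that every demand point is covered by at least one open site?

Coverage sets (demand points within 5 of each site):
  #1: {R1, R5, R6}
  #2: {R1, R5}
  #3: {R2, R3, R5}
  #4: {R4, R5}
  #5: {}
  #6: {R1, R5}
No 2 sites suffice: every size-2 union leaves at least one demand point uncovered.
But {#1, #3, #4} covers everything, so the minimum is 3.

3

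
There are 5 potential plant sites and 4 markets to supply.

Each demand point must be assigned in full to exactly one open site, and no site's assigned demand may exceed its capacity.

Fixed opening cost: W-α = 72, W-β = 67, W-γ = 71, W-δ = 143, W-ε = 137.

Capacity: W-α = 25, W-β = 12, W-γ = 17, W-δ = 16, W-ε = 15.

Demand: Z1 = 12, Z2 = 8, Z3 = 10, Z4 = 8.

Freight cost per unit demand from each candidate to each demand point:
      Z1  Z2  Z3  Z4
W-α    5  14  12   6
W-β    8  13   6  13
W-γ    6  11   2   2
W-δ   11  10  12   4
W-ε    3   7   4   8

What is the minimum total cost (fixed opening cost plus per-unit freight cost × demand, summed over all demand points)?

Open {W-α, W-γ}; cheapest assignment that respects the capacities:
  W-α (cap 25, load 22): Z1, Z3 — cost 12×5 + 10×12 = 180
  W-γ (cap 17, load 16): Z2, Z4 — cost 8×11 + 8×2 = 104
  Shipping 284, fixed 143 → total 427.
  Any other capacity-feasible assignment to {W-α, W-γ} ships for at least 284.
Compare {W-α, W-β, W-γ}: its best feasible assignment gives total 434.
Compare {W-α, W-γ, W-ε}: its best feasible assignment gives total 464.
Every other set of open sites that can feasibly serve all demand totals ≥ 434 even under its best assignment. Minimum: 427.

427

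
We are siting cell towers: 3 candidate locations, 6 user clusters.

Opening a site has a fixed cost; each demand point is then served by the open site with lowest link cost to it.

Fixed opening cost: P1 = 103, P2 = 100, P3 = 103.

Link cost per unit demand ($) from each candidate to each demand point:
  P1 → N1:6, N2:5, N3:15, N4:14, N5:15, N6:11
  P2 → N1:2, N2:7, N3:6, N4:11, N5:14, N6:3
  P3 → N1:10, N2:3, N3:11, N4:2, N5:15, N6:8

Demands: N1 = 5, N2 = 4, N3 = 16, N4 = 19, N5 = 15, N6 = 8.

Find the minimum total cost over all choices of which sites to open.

593

Open {P2, P3}: assign each demand point to its cheapest open site.
  N1→P2 5×2=10, N2→P3 4×3=12, N3→P2 16×6=96, N4→P3 19×2=38, N5→P2 15×14=210, N6→P2 8×3=24
  link cost 390, fixed 203 → total 593.
Compare {P3}: link cost 565 + fixed 103 = 668.
Compare {P2}: link cost 577 + fixed 100 = 677.
Compare {P1, P2, P3}: link cost 390 + fixed 306 = 696.
All other subsets cost ≥ 668. Minimum total cost: 593.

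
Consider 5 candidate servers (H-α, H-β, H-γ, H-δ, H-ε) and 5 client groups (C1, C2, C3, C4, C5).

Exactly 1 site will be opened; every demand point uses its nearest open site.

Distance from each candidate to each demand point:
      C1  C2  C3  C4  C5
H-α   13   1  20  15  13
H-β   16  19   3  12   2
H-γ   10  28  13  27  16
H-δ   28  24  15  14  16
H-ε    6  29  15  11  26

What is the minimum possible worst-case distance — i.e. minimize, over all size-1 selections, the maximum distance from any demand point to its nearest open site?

19

Open {H-β}.
  Farthest demand point is C2 at distance 19 (to H-β); all others are ≤ 19.
With {H-α} the worst case is 20.
With {H-γ} the worst case is 28.
No size-1 selection achieves below 19.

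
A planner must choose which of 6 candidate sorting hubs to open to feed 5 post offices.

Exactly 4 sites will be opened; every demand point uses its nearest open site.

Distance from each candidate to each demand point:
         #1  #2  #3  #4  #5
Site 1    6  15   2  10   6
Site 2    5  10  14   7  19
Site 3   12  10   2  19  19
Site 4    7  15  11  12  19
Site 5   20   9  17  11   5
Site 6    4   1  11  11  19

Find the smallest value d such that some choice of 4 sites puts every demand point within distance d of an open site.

Open {Site 1, Site 2, Site 3, Site 6}.
  Farthest demand point is #4 at distance 7 (to Site 2); all others are ≤ 7.
With {Site 1, Site 2, Site 4, Site 6} the worst case is 7.
With {Site 1, Site 2, Site 5, Site 6} the worst case is 7.
No size-4 selection achieves below 7.

7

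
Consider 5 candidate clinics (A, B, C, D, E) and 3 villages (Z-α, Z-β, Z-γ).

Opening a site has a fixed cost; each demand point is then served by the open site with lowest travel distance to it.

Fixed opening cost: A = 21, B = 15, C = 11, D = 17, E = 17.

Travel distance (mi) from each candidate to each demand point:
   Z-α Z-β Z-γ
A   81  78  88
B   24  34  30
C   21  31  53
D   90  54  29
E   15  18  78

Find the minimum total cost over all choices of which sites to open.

Open {B, E}: assign each demand point to its cheapest open site.
  Z-α→E 15, Z-β→E 18, Z-γ→B 30
  travel distance 63, fixed 32 → total 95.
Compare {D, E}: travel distance 62 + fixed 34 = 96.
Compare {B}: travel distance 88 + fixed 15 = 103.
Compare {B, C, E}: travel distance 63 + fixed 43 = 106.
All other subsets cost ≥ 96. Minimum total cost: 95.

95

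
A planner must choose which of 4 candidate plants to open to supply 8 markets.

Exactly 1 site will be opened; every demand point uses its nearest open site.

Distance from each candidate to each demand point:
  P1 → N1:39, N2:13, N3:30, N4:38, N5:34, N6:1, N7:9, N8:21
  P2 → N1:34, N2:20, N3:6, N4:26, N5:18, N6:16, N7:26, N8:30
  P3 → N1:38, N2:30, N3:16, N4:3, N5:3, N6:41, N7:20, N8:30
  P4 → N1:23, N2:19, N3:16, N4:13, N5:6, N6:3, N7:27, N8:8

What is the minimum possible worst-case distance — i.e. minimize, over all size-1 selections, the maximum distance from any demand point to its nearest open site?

27

Open {P4}.
  Farthest demand point is N7 at distance 27 (to P4); all others are ≤ 27.
With {P2} the worst case is 34.
With {P1} the worst case is 39.
No size-1 selection achieves below 27.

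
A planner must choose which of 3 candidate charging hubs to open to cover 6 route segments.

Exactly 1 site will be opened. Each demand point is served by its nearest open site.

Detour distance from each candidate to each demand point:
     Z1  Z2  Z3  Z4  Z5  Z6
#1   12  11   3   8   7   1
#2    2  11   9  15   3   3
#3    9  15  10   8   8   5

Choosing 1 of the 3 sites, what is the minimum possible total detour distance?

Open {#1}.
  Z1→#1 12, Z2→#1 11, Z3→#1 3, Z4→#1 8, Z5→#1 7, Z6→#1 1  ⇒ total 42.
Compare {#2}: total 43.
Compare {#3}: total 55.

42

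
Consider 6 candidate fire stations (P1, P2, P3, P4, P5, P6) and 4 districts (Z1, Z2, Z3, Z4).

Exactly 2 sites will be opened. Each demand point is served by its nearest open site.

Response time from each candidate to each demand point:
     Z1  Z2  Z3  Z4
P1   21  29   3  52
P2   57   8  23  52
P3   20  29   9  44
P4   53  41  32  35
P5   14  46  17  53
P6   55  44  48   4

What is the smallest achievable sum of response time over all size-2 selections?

Open {P1, P6}.
  Z1→P1 21, Z2→P1 29, Z3→P1 3, Z4→P6 4  ⇒ total 57.
Compare {P3, P6}: total 62.
Compare {P5, P6}: total 79.
No size-2 selection does better; minimum is 57.

57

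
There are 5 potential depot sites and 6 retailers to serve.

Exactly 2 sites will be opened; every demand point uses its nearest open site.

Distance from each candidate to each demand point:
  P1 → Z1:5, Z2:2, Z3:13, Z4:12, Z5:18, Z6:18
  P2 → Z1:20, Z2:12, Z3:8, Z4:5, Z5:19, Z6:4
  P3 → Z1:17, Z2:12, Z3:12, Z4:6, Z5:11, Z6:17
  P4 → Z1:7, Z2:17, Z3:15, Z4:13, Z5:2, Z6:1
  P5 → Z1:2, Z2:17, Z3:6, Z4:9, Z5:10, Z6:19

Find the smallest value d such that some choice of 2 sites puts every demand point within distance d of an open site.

Open {P2, P4}.
  Farthest demand point is Z2 at distance 12 (to P2); all others are ≤ 12.
With {P2, P5} the worst case is 12.
With {P3, P4} the worst case is 12.
No size-2 selection achieves below 12.

12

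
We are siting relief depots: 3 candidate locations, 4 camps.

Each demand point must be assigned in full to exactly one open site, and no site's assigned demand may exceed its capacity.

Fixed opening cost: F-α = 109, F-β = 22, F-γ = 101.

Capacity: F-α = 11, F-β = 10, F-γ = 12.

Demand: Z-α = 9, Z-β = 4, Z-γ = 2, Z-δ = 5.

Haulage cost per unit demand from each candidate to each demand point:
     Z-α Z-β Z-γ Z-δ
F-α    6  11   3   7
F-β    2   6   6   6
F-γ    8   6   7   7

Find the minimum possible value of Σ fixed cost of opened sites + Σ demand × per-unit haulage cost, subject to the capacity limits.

214

Open {F-β, F-γ}; cheapest assignment that respects the capacities:
  F-β (cap 10, load 9): Z-α — cost 9×2 = 18
  F-γ (cap 12, load 11): Z-β, Z-γ, Z-δ — cost 4×6 + 2×7 + 5×7 = 73
  Shipping 91, fixed 123 → total 214.
  Any other capacity-feasible assignment to {F-β, F-γ} ships for at least 91.
Compare {F-α, F-β}: its best feasible assignment gives total 234.
Compare {F-α, F-β, F-γ}: its best feasible assignment gives total 315.
Every other set of open sites that can feasibly serve all demand totals ≥ 234 even under its best assignment. Minimum: 214.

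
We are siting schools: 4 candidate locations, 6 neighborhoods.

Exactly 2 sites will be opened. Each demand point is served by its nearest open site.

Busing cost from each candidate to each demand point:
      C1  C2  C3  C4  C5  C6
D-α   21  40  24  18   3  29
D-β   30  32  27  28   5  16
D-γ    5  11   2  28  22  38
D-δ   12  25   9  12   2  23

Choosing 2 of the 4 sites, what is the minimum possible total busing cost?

55

Open {D-γ, D-δ}.
  C1→D-γ 5, C2→D-γ 11, C3→D-γ 2, C4→D-δ 12, C5→D-δ 2, C6→D-δ 23  ⇒ total 55.
Compare {D-β, D-γ}: total 67.
Compare {D-α, D-γ}: total 68.
No size-2 selection does better; minimum is 55.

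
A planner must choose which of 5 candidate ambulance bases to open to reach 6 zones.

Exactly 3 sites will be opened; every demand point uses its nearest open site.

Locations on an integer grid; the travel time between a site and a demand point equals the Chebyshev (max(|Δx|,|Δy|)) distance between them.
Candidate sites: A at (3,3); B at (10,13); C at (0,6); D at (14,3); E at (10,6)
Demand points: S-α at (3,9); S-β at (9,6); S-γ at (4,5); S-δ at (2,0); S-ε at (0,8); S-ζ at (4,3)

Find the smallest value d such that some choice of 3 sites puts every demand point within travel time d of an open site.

3

Open {A, C, E}.
  Farthest demand point is S-α at travel time 3 (to C); all others are ≤ 3.
With {A, C, D} the worst case is 5.
With {A, B, C} the worst case is 6.
No size-3 selection achieves below 3.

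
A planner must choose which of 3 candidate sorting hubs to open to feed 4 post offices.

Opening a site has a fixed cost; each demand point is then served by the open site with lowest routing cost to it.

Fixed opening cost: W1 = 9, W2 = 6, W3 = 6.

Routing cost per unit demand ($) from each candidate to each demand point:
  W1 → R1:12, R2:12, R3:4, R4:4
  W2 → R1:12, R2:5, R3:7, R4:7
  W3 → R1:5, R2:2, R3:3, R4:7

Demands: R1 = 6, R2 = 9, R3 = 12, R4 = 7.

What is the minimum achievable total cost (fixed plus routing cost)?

127

Open {W1, W3}: assign each demand point to its cheapest open site.
  R1→W3 6×5=30, R2→W3 9×2=18, R3→W3 12×3=36, R4→W1 7×4=28
  routing cost 112, fixed 15 → total 127.
Compare {W1, W2, W3}: routing cost 112 + fixed 21 = 133.
Compare {W3}: routing cost 133 + fixed 6 = 139.
Compare {W2, W3}: routing cost 133 + fixed 12 = 145.
All other subsets cost ≥ 133. Minimum total cost: 127.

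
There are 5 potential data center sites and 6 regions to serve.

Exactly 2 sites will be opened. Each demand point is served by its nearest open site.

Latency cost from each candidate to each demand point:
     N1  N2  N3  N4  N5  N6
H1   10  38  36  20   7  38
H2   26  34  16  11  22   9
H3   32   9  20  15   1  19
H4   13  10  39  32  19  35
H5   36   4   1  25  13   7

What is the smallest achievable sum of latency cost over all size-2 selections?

49

Open {H1, H5}.
  N1→H1 10, N2→H5 4, N3→H5 1, N4→H1 20, N5→H1 7, N6→H5 7  ⇒ total 49.
Compare {H3, H5}: total 60.
Compare {H2, H5}: total 62.
No size-2 selection does better; minimum is 49.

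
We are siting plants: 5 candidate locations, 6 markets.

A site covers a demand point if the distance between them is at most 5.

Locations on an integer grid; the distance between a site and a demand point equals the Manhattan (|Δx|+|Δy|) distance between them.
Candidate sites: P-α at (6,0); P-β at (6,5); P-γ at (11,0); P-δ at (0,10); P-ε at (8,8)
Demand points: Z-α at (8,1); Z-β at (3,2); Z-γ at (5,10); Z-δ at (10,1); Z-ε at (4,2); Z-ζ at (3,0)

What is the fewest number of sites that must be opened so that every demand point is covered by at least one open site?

Coverage sets (demand points within 5 of each site):
  P-α: {Z-α, Z-β, Z-δ, Z-ε, Z-ζ}
  P-β: {Z-ε}
  P-γ: {Z-α, Z-δ}
  P-δ: {Z-γ}
  P-ε: {Z-γ}
No single site covers all 6 demand points.
But {P-α, P-δ} covers everything, so the minimum is 2.

2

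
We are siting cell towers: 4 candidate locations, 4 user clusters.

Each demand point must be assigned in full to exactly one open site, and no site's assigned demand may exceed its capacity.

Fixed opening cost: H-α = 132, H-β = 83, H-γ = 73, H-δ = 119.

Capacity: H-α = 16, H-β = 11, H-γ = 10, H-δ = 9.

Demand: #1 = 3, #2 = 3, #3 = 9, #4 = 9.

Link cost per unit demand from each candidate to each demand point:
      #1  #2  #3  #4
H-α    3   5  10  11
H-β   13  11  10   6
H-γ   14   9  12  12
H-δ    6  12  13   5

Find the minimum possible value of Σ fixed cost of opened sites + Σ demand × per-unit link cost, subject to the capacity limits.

Open {H-α, H-β}; cheapest assignment that respects the capacities:
  H-α (cap 16, load 15): #1, #2, #3 — cost 3×3 + 3×5 + 9×10 = 114
  H-β (cap 11, load 9): #4 — cost 9×6 = 54
  Shipping 168, fixed 215 → total 383.
  Any other capacity-feasible assignment to {H-α, H-β} ships for at least 168.
Compare {H-α, H-δ}: its best feasible assignment gives total 410.
Compare {H-α, H-γ}: its best feasible assignment gives total 427.
Every other set of open sites that can feasibly serve all demand totals ≥ 410 even under its best assignment. Minimum: 383.

383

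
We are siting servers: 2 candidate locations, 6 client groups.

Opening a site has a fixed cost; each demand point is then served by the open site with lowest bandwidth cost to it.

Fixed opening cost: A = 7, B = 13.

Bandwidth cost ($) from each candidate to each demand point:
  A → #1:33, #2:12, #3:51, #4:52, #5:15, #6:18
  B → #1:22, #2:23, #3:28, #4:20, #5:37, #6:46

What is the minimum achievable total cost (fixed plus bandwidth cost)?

Open {A, B}: assign each demand point to its cheapest open site.
  #1→B 22, #2→A 12, #3→B 28, #4→B 20, #5→A 15, #6→A 18
  bandwidth cost 115, fixed 20 → total 135.
Compare {A}: bandwidth cost 181 + fixed 7 = 188.
Compare {B}: bandwidth cost 176 + fixed 13 = 189.

135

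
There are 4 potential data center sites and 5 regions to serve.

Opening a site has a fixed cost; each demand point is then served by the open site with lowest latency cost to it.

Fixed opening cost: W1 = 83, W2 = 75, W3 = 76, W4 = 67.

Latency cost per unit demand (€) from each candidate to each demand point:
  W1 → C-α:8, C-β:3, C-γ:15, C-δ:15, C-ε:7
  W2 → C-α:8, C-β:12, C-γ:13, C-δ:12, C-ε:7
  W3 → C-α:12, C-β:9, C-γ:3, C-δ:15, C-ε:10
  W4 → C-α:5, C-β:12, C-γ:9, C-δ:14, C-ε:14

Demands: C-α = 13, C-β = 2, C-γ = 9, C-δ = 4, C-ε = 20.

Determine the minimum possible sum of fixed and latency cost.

488

Open {W2, W3}: assign each demand point to its cheapest open site.
  C-α→W2 13×8=104, C-β→W3 2×9=18, C-γ→W3 9×3=27, C-δ→W2 4×12=48, C-ε→W2 20×7=140
  latency cost 337, fixed 151 → total 488.
Compare {W1, W3}: latency cost 337 + fixed 159 = 496.
Compare {W1, W4}: latency cost 348 + fixed 150 = 498.
Compare {W2, W4}: latency cost 358 + fixed 142 = 500.
All other subsets cost ≥ 496. Minimum total cost: 488.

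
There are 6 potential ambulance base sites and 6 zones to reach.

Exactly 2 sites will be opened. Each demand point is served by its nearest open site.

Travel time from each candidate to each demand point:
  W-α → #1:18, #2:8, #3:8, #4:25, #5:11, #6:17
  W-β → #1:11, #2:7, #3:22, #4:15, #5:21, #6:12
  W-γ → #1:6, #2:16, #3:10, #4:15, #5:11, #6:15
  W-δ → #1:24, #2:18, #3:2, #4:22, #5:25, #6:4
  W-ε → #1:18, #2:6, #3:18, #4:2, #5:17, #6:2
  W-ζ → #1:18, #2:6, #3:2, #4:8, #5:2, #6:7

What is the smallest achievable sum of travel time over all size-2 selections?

Open {W-γ, W-ζ}.
  #1→W-γ 6, #2→W-ζ 6, #3→W-ζ 2, #4→W-ζ 8, #5→W-ζ 2, #6→W-ζ 7  ⇒ total 31.
Compare {W-ε, W-ζ}: total 32.
Compare {W-β, W-ζ}: total 36.
No size-2 selection does better; minimum is 31.

31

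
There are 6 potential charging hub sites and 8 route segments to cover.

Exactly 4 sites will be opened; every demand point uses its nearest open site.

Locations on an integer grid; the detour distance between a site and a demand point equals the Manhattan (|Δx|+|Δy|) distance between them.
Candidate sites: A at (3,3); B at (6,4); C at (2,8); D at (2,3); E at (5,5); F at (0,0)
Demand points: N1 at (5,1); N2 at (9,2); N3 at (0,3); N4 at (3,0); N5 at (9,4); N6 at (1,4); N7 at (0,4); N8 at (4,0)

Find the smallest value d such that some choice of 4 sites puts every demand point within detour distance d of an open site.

5

Open {A, B, C, D}.
  Farthest demand point is N2 at detour distance 5 (to B); all others are ≤ 5.
With {A, B, C, E} the worst case is 5.
With {A, B, C, F} the worst case is 5.
No size-4 selection achieves below 5.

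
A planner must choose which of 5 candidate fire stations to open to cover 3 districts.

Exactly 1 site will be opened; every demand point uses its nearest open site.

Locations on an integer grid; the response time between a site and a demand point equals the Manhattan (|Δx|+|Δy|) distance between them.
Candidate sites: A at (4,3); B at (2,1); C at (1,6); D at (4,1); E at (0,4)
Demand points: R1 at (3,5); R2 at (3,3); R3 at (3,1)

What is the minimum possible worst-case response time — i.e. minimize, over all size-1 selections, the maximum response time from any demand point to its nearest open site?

3

Open {A}.
  Farthest demand point is R1 at response time 3 (to A); all others are ≤ 3.
With {B} the worst case is 5.
With {D} the worst case is 5.
No size-1 selection achieves below 3.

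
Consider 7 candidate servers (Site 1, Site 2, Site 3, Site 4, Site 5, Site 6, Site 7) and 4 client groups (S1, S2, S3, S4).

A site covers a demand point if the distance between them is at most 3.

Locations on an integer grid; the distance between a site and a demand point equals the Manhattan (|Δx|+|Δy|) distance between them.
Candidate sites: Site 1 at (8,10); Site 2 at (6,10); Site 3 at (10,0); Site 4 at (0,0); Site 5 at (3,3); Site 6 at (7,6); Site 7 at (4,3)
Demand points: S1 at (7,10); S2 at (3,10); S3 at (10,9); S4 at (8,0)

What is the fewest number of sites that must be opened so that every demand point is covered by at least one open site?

Coverage sets (demand points within 3 of each site):
  Site 1: {S1, S3}
  Site 2: {S1, S2}
  Site 3: {S4}
  Site 4: {}
  Site 5: {}
  Site 6: {}
  Site 7: {}
No 2 sites suffice: every size-2 union leaves at least one demand point uncovered.
But {Site 1, Site 2, Site 3} covers everything, so the minimum is 3.

3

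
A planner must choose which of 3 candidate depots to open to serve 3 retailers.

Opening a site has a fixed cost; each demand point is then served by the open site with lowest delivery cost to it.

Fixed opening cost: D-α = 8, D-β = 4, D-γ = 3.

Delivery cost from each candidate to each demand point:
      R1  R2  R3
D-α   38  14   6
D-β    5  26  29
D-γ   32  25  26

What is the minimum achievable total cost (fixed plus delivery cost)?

37

Open {D-α, D-β}: assign each demand point to its cheapest open site.
  R1→D-β 5, R2→D-α 14, R3→D-α 6
  delivery cost 25, fixed 12 → total 37.
Compare {D-α, D-β, D-γ}: delivery cost 25 + fixed 15 = 40.
Compare {D-α, D-γ}: delivery cost 52 + fixed 11 = 63.
Compare {D-β, D-γ}: delivery cost 56 + fixed 7 = 63.
All other subsets cost ≥ 40. Minimum total cost: 37.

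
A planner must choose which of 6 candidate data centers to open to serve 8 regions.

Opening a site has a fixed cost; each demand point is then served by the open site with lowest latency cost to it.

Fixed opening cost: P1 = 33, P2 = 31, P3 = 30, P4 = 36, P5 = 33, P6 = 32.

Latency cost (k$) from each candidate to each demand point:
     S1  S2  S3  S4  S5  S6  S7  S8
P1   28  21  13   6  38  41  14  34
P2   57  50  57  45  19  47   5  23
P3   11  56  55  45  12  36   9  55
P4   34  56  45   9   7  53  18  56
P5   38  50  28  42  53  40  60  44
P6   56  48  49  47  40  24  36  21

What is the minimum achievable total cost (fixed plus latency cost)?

205

Open {P1, P3}: assign each demand point to its cheapest open site.
  S1→P3 11, S2→P1 21, S3→P1 13, S4→P1 6, S5→P3 12, S6→P3 36, S7→P3 9, S8→P1 34
  latency cost 142, fixed 63 → total 205.
Compare {P1, P3, P6}: latency cost 117 + fixed 95 = 212.
Compare {P1, P2}: latency cost 156 + fixed 64 = 220.
Compare {P1, P2, P3}: latency cost 127 + fixed 94 = 221.
All other subsets cost ≥ 212. Minimum total cost: 205.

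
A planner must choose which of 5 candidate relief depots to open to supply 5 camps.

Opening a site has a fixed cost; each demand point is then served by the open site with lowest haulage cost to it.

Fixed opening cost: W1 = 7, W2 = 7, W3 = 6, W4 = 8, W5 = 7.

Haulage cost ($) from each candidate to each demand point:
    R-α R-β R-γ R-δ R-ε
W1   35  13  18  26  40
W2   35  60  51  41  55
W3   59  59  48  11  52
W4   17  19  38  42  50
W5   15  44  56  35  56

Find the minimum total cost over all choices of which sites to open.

117

Open {W1, W3, W5}: assign each demand point to its cheapest open site.
  R-α→W5 15, R-β→W1 13, R-γ→W1 18, R-δ→W3 11, R-ε→W1 40
  haulage cost 97, fixed 20 → total 117.
Compare {W1, W3, W4}: haulage cost 99 + fixed 21 = 120.
Compare {W1, W2, W3, W5}: haulage cost 97 + fixed 27 = 124.
Compare {W1, W3, W4, W5}: haulage cost 97 + fixed 28 = 125.
All other subsets cost ≥ 120. Minimum total cost: 117.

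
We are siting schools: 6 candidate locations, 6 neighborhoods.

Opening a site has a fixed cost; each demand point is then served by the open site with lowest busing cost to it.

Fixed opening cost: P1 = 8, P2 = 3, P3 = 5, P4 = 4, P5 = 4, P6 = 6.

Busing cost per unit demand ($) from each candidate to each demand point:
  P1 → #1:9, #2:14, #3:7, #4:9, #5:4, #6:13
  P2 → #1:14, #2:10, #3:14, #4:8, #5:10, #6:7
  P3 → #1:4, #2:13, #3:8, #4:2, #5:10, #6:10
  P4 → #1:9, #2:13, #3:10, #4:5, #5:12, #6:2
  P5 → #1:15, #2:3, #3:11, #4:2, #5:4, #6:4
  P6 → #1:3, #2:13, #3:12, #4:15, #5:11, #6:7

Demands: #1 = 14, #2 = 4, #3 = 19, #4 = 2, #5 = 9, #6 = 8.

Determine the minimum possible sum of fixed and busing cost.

265

Open {P1, P4, P5, P6}: assign each demand point to its cheapest open site.
  #1→P6 14×3=42, #2→P5 4×3=12, #3→P1 19×7=133, #4→P5 2×2=4, #5→P1 9×4=36, #6→P4 8×2=16
  busing cost 243, fixed 22 → total 265.
Compare {P1, P2, P4, P5, P6}: busing cost 243 + fixed 25 = 268.
Compare {P1, P3, P4, P5, P6}: busing cost 243 + fixed 27 = 270.
Compare {P1, P2, P3, P4, P5, P6}: busing cost 243 + fixed 30 = 273.
All other subsets cost ≥ 268. Minimum total cost: 265.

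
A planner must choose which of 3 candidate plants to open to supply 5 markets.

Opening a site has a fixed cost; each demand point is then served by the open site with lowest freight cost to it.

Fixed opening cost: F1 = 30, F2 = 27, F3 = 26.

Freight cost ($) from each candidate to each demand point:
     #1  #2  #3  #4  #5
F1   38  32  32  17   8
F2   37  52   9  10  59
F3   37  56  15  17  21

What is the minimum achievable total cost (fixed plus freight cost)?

Open {F1, F2}: assign each demand point to its cheapest open site.
  #1→F2 37, #2→F1 32, #3→F2 9, #4→F2 10, #5→F1 8
  freight cost 96, fixed 57 → total 153.
Compare {F1}: freight cost 127 + fixed 30 = 157.
Compare {F1, F3}: freight cost 109 + fixed 56 = 165.
Compare {F3}: freight cost 146 + fixed 26 = 172.
All other subsets cost ≥ 157. Minimum total cost: 153.

153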